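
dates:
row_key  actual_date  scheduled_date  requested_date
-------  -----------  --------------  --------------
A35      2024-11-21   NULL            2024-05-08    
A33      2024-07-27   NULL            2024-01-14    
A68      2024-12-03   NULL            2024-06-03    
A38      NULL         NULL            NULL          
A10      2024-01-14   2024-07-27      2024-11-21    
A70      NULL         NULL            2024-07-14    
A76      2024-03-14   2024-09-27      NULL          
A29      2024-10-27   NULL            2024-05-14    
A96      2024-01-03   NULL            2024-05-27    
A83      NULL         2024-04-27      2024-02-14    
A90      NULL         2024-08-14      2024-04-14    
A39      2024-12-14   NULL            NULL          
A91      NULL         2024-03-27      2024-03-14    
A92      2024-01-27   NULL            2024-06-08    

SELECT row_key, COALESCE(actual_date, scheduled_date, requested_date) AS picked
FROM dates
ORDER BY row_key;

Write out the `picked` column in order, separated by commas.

2024-01-14, 2024-10-27, 2024-07-27, 2024-11-21, NULL, 2024-12-14, 2024-12-03, 2024-07-14, 2024-03-14, 2024-04-27, 2024-08-14, 2024-03-27, 2024-01-27, 2024-01-03

row_key=A10: actual_date=2024-01-14 → 2024-01-14
row_key=A29: actual_date=2024-10-27 → 2024-10-27
row_key=A33: actual_date=2024-07-27 → 2024-07-27
row_key=A35: actual_date=2024-11-21 → 2024-11-21
row_key=A38: actual_date=NULL, scheduled_date=NULL, requested_date=NULL (all NULL) → NULL
row_key=A39: actual_date=2024-12-14 → 2024-12-14
row_key=A68: actual_date=2024-12-03 → 2024-12-03
row_key=A70: actual_date=NULL, scheduled_date=NULL, requested_date=2024-07-14 → 2024-07-14
row_key=A76: actual_date=2024-03-14 → 2024-03-14
row_key=A83: actual_date=NULL, scheduled_date=2024-04-27 → 2024-04-27
row_key=A90: actual_date=NULL, scheduled_date=2024-08-14 → 2024-08-14
row_key=A91: actual_date=NULL, scheduled_date=2024-03-27 → 2024-03-27
row_key=A92: actual_date=2024-01-27 → 2024-01-27
row_key=A96: actual_date=2024-01-03 → 2024-01-03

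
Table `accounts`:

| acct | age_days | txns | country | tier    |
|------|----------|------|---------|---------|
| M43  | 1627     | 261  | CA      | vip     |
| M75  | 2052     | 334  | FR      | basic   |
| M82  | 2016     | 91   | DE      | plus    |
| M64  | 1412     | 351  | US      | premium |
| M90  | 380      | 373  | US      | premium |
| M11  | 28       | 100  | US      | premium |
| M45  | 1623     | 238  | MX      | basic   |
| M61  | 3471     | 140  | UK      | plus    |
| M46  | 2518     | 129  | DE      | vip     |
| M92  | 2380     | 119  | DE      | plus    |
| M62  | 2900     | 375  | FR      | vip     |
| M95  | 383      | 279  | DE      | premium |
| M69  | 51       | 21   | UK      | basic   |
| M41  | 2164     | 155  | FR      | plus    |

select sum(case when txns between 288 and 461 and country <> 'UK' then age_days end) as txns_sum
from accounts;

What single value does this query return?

acct=M43: ✗
acct=M75: ✓ → 2052
acct=M82: ✗
acct=M64: ✓ → 1412
acct=M90: ✓ → 380
acct=M11: ✗
acct=M45: ✗
acct=M61: ✗
acct=M46: ✗
acct=M92: ✗
acct=M62: ✓ → 2900
acct=M95: ✗
acct=M69: ✗
acct=M41: ✗
txns_sum = 2052 + 1412 + 380 + 2900 = 6744

6744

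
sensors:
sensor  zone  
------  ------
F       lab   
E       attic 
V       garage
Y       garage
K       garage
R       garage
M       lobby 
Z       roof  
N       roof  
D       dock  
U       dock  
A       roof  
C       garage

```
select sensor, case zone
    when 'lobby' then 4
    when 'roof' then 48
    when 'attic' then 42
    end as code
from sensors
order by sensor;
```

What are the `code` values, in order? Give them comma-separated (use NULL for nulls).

48, NULL, NULL, 42, NULL, NULL, 4, 48, NULL, NULL, NULL, NULL, 48

sensor=A: zone='roof' → 48
sensor=C: (no match → NULL) → NULL
sensor=D: (no match → NULL) → NULL
sensor=E: zone='attic' → 42
sensor=F: (no match → NULL) → NULL
sensor=K: (no match → NULL) → NULL
sensor=M: zone='lobby' → 4
sensor=N: zone='roof' → 48
sensor=R: (no match → NULL) → NULL
sensor=U: (no match → NULL) → NULL
sensor=V: (no match → NULL) → NULL
sensor=Y: (no match → NULL) → NULL
sensor=Z: zone='roof' → 48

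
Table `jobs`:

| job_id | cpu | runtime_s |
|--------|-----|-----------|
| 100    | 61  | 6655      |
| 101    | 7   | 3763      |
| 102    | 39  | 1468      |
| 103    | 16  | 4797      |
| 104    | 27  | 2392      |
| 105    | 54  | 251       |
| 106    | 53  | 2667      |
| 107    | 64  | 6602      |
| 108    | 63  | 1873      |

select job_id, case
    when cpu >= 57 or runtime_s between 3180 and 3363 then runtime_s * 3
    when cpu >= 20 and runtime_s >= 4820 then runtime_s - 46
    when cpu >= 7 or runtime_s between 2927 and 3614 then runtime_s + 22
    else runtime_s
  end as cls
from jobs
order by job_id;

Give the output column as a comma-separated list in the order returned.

19965, 3785, 1490, 4819, 2414, 273, 2689, 19806, 5619

job_id=100: cpu >= 57 or runtime_s between 3180 and 3363 → 19965
job_id=101: cpu >= 7 or runtime_s between 2927 and 3614 → 3785
job_id=102: cpu >= 7 or runtime_s between 2927 and 3614 → 1490
job_id=103: cpu >= 7 or runtime_s between 2927 and 3614 → 4819
job_id=104: cpu >= 7 or runtime_s between 2927 and 3614 → 2414
job_id=105: cpu >= 7 or runtime_s between 2927 and 3614 → 273
job_id=106: cpu >= 7 or runtime_s between 2927 and 3614 → 2689
job_id=107: cpu >= 57 or runtime_s between 3180 and 3363 → 19806
job_id=108: cpu >= 57 or runtime_s between 3180 and 3363 → 5619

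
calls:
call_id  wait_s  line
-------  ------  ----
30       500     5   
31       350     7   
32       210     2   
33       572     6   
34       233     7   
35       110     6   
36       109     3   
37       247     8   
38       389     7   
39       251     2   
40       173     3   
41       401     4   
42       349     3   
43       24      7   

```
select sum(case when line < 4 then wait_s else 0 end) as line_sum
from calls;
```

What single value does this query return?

1092

call_id=30: ✗
call_id=31: ✗
call_id=32: ✓ → 210
call_id=33: ✗
call_id=34: ✗
call_id=35: ✗
call_id=36: ✓ → 109
call_id=37: ✗
call_id=38: ✗
call_id=39: ✓ → 251
call_id=40: ✓ → 173
call_id=41: ✗
call_id=42: ✓ → 349
call_id=43: ✗
line_sum = 210 + 109 + 251 + 173 + 349 = 1092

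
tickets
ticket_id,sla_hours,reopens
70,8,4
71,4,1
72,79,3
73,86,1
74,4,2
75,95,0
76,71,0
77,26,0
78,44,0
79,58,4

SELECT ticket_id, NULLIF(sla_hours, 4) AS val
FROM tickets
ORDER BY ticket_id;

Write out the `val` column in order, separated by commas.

8, NULL, 79, 86, NULL, 95, 71, 26, 44, 58

ticket_id=70: sla_hours=8 vs 4: differ → 8
ticket_id=71: sla_hours=4 vs 4: equal → NULL
ticket_id=72: sla_hours=79 vs 4: differ → 79
ticket_id=73: sla_hours=86 vs 4: differ → 86
ticket_id=74: sla_hours=4 vs 4: equal → NULL
ticket_id=75: sla_hours=95 vs 4: differ → 95
ticket_id=76: sla_hours=71 vs 4: differ → 71
ticket_id=77: sla_hours=26 vs 4: differ → 26
ticket_id=78: sla_hours=44 vs 4: differ → 44
ticket_id=79: sla_hours=58 vs 4: differ → 58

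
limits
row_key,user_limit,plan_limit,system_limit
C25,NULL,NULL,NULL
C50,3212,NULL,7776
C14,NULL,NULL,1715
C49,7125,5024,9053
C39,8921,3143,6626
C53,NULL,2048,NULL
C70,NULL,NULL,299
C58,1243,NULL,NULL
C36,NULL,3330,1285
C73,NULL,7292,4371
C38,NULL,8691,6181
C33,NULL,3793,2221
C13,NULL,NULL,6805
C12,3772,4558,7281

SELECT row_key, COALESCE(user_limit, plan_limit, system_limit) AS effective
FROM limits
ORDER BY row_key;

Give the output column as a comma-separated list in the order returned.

3772, 6805, 1715, NULL, 3793, 3330, 8691, 8921, 7125, 3212, 2048, 1243, 299, 7292

row_key=C12: user_limit=3772 → 3772
row_key=C13: user_limit=NULL, plan_limit=NULL, system_limit=6805 → 6805
row_key=C14: user_limit=NULL, plan_limit=NULL, system_limit=1715 → 1715
row_key=C25: user_limit=NULL, plan_limit=NULL, system_limit=NULL (all NULL) → NULL
row_key=C33: user_limit=NULL, plan_limit=3793 → 3793
row_key=C36: user_limit=NULL, plan_limit=3330 → 3330
row_key=C38: user_limit=NULL, plan_limit=8691 → 8691
row_key=C39: user_limit=8921 → 8921
row_key=C49: user_limit=7125 → 7125
row_key=C50: user_limit=3212 → 3212
row_key=C53: user_limit=NULL, plan_limit=2048 → 2048
row_key=C58: user_limit=1243 → 1243
row_key=C70: user_limit=NULL, plan_limit=NULL, system_limit=299 → 299
row_key=C73: user_limit=NULL, plan_limit=7292 → 7292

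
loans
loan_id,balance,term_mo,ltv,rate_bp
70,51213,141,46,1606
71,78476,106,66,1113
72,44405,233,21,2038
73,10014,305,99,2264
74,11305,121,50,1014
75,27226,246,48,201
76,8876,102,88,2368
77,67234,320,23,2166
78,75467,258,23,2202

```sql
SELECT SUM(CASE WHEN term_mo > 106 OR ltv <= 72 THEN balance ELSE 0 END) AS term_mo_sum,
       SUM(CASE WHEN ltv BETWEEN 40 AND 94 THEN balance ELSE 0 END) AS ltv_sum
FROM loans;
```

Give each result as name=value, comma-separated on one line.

[term_mo_sum: term_mo > 106 OR ltv <= 72]
loan_id=70: ✓ → 51213
loan_id=71: ✓ → 78476
loan_id=72: ✓ → 44405
loan_id=73: ✓ → 10014
loan_id=74: ✓ → 11305
loan_id=75: ✓ → 27226
loan_id=76: ✗
loan_id=77: ✓ → 67234
loan_id=78: ✓ → 75467
term_mo_sum = 51213 + 78476 + 44405 + 10014 + 11305 + 27226 + 67234 + 75467 = 365340
—
[ltv_sum: ltv BETWEEN 40 AND 94]
loan_id=70: ✓ → 51213
loan_id=71: ✓ → 78476
loan_id=72: ✗
loan_id=73: ✗
loan_id=74: ✓ → 11305
loan_id=75: ✓ → 27226
loan_id=76: ✓ → 8876
loan_id=77: ✗
loan_id=78: ✗
ltv_sum = 51213 + 78476 + 11305 + 27226 + 8876 = 177096

term_mo_sum=365340, ltv_sum=177096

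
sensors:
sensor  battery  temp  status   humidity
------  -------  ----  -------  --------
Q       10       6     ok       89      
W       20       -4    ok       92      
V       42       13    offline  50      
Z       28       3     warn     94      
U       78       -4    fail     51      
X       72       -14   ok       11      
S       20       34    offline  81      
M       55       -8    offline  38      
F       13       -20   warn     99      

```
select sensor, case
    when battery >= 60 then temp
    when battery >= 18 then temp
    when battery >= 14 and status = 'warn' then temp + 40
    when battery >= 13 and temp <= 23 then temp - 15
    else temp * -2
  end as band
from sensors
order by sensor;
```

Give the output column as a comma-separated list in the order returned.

sensor=F: battery >= 13 and temp <= 23 → -35
sensor=M: battery >= 18 → -8
sensor=Q: ELSE → -12
sensor=S: battery >= 18 → 34
sensor=U: battery >= 60 → -4
sensor=V: battery >= 18 → 13
sensor=W: battery >= 18 → -4
sensor=X: battery >= 60 → -14
sensor=Z: battery >= 18 → 3

-35, -8, -12, 34, -4, 13, -4, -14, 3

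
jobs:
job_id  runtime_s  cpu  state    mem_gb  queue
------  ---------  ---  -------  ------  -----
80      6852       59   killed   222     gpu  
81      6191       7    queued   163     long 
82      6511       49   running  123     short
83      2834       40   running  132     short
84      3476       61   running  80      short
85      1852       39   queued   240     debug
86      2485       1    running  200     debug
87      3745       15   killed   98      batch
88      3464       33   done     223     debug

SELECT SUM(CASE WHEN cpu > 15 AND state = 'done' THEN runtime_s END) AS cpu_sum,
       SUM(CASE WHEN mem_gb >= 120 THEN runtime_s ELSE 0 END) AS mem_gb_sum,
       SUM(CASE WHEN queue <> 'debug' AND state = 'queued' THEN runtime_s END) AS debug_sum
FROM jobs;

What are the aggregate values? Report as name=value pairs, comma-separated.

cpu_sum=3464, mem_gb_sum=30189, debug_sum=6191

[cpu_sum: cpu > 15 AND state = 'done']
job_id=80: ✗
job_id=81: ✗
job_id=82: ✗
job_id=83: ✗
job_id=84: ✗
job_id=85: ✗
job_id=86: ✗
job_id=87: ✗
job_id=88: ✓ → 3464
cpu_sum = 3464
—
[mem_gb_sum: mem_gb >= 120]
job_id=80: ✓ → 6852
job_id=81: ✓ → 6191
job_id=82: ✓ → 6511
job_id=83: ✓ → 2834
job_id=84: ✗
job_id=85: ✓ → 1852
job_id=86: ✓ → 2485
job_id=87: ✗
job_id=88: ✓ → 3464
mem_gb_sum = 6852 + 6191 + 6511 + 2834 + 1852 + 2485 + 3464 = 30189
—
[debug_sum: queue <> 'debug' AND state = 'queued']
job_id=80: ✗
job_id=81: ✓ → 6191
job_id=82: ✗
job_id=83: ✗
job_id=84: ✗
job_id=85: ✗
job_id=86: ✗
job_id=87: ✗
job_id=88: ✗
debug_sum = 6191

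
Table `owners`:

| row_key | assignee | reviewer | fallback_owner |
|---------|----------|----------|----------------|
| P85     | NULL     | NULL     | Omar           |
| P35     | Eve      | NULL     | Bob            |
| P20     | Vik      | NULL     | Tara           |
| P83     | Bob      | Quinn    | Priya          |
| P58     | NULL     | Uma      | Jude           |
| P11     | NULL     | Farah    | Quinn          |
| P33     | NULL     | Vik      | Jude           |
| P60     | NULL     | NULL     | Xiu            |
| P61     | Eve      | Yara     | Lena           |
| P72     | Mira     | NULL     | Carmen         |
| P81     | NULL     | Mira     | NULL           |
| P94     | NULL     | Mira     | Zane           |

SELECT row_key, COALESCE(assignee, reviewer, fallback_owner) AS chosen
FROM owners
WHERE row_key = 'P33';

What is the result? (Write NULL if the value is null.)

Vik

row_key = P33: assignee=NULL, reviewer=Vik, fallback_owner=Jude.
assignee=NULL, reviewer=Vik → Vik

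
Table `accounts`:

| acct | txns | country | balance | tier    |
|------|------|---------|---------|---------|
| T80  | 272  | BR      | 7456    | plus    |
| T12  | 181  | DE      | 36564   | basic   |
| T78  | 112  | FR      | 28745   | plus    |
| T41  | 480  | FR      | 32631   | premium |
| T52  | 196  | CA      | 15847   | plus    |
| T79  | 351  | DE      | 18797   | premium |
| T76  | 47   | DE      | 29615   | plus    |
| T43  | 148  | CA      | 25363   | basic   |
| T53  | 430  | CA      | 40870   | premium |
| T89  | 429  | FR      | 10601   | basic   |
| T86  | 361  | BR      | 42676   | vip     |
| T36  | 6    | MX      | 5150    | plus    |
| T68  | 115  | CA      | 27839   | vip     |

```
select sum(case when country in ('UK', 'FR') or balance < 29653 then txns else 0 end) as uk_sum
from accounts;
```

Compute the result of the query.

2156

acct=T80: ✓ → 272
acct=T12: ✗
acct=T78: ✓ → 112
acct=T41: ✓ → 480
acct=T52: ✓ → 196
acct=T79: ✓ → 351
acct=T76: ✓ → 47
acct=T43: ✓ → 148
acct=T53: ✗
acct=T89: ✓ → 429
acct=T86: ✗
acct=T36: ✓ → 6
acct=T68: ✓ → 115
uk_sum = 272 + 112 + 480 + 196 + 351 + 47 + 148 + 429 + 6 + 115 = 2156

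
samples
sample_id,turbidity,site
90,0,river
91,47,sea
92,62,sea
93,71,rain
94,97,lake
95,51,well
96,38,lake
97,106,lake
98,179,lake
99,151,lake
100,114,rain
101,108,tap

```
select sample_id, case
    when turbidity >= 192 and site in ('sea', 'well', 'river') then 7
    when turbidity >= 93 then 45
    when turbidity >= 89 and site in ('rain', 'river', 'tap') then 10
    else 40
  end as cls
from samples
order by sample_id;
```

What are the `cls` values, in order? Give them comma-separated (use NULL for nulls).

40, 40, 40, 40, 45, 40, 40, 45, 45, 45, 45, 45

sample_id=90: ELSE → 40
sample_id=91: ELSE → 40
sample_id=92: ELSE → 40
sample_id=93: ELSE → 40
sample_id=94: turbidity >= 93 → 45
sample_id=95: ELSE → 40
sample_id=96: ELSE → 40
sample_id=97: turbidity >= 93 → 45
sample_id=98: turbidity >= 93 → 45
sample_id=99: turbidity >= 93 → 45
sample_id=100: turbidity >= 93 → 45
sample_id=101: turbidity >= 93 → 45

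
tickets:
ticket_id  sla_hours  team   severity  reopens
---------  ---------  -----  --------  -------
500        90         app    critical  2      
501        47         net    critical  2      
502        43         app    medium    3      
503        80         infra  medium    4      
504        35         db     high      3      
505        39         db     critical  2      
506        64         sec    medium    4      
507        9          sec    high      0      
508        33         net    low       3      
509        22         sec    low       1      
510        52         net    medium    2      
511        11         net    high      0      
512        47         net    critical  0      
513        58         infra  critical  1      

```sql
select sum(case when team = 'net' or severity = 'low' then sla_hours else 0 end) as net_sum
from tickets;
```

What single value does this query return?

ticket_id=500: ✗
ticket_id=501: ✓ → 47
ticket_id=502: ✗
ticket_id=503: ✗
ticket_id=504: ✗
ticket_id=505: ✗
ticket_id=506: ✗
ticket_id=507: ✗
ticket_id=508: ✓ → 33
ticket_id=509: ✓ → 22
ticket_id=510: ✓ → 52
ticket_id=511: ✓ → 11
ticket_id=512: ✓ → 47
ticket_id=513: ✗
net_sum = 47 + 33 + 22 + 52 + 11 + 47 = 212

212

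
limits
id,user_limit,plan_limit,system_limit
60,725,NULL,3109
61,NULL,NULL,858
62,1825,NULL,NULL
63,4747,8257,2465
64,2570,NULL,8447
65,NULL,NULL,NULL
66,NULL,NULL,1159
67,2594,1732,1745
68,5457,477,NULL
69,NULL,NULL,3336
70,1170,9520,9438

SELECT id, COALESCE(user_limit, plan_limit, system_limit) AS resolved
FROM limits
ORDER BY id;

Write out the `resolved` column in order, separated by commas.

725, 858, 1825, 4747, 2570, NULL, 1159, 2594, 5457, 3336, 1170

id=60: user_limit=725 → 725
id=61: user_limit=NULL, plan_limit=NULL, system_limit=858 → 858
id=62: user_limit=1825 → 1825
id=63: user_limit=4747 → 4747
id=64: user_limit=2570 → 2570
id=65: user_limit=NULL, plan_limit=NULL, system_limit=NULL (all NULL) → NULL
id=66: user_limit=NULL, plan_limit=NULL, system_limit=1159 → 1159
id=67: user_limit=2594 → 2594
id=68: user_limit=5457 → 5457
id=69: user_limit=NULL, plan_limit=NULL, system_limit=3336 → 3336
id=70: user_limit=1170 → 1170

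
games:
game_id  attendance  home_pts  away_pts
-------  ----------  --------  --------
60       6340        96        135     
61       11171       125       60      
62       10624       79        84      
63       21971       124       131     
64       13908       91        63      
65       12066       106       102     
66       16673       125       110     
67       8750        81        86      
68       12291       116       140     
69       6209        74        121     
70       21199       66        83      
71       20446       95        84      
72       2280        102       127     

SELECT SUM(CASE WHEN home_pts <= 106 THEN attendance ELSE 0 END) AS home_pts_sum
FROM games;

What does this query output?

game_id=60: ✓ → 6340
game_id=61: ✗
game_id=62: ✓ → 10624
game_id=63: ✗
game_id=64: ✓ → 13908
game_id=65: ✓ → 12066
game_id=66: ✗
game_id=67: ✓ → 8750
game_id=68: ✗
game_id=69: ✓ → 6209
game_id=70: ✓ → 21199
game_id=71: ✓ → 20446
game_id=72: ✓ → 2280
home_pts_sum = 6340 + 10624 + 13908 + 12066 + 8750 + 6209 + 21199 + 20446 + 2280 = 101822

101822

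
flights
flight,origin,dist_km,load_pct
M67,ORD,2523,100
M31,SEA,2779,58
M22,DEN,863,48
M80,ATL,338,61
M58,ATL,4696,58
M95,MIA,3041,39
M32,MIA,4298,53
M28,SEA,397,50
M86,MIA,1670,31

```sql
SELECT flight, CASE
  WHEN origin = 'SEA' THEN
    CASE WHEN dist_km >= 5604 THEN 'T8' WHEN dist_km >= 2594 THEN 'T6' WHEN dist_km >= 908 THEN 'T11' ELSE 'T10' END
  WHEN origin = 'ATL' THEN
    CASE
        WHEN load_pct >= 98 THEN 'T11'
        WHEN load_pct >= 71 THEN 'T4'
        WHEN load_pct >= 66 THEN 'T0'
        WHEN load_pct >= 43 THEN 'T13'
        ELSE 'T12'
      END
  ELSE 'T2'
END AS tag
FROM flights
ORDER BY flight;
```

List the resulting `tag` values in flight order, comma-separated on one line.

flight=M22: origin='DEN' → outer ELSE → T2
flight=M28: origin='SEA' → inner[ELSE] → T10
flight=M31: origin='SEA' → inner[dist_km >= 2594] → T6
flight=M32: origin='MIA' → outer ELSE → T2
flight=M58: origin='ATL' → inner[load_pct >= 43] → T13
flight=M67: origin='ORD' → outer ELSE → T2
flight=M80: origin='ATL' → inner[load_pct >= 43] → T13
flight=M86: origin='MIA' → outer ELSE → T2
flight=M95: origin='MIA' → outer ELSE → T2

T2, T10, T6, T2, T13, T2, T13, T2, T2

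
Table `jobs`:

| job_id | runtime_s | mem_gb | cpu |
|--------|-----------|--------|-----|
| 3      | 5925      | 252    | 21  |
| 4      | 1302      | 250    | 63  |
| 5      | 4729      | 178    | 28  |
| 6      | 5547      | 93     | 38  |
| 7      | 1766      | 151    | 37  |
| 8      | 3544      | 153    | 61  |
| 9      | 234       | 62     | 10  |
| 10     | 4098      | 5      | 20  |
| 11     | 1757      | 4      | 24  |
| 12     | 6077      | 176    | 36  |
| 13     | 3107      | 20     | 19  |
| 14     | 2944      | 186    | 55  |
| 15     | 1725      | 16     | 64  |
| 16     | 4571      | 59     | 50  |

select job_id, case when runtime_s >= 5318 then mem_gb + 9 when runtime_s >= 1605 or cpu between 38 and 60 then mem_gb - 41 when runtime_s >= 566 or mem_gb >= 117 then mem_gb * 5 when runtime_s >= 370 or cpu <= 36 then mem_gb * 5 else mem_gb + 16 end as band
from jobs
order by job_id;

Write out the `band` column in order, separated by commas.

job_id=3: runtime_s >= 5318 → 261
job_id=4: runtime_s >= 566 or mem_gb >= 117 → 1250
job_id=5: runtime_s >= 1605 or cpu between 38 and 60 → 137
job_id=6: runtime_s >= 5318 → 102
job_id=7: runtime_s >= 1605 or cpu between 38 and 60 → 110
job_id=8: runtime_s >= 1605 or cpu between 38 and 60 → 112
job_id=9: runtime_s >= 370 or cpu <= 36 → 310
job_id=10: runtime_s >= 1605 or cpu between 38 and 60 → -36
job_id=11: runtime_s >= 1605 or cpu between 38 and 60 → -37
job_id=12: runtime_s >= 5318 → 185
job_id=13: runtime_s >= 1605 or cpu between 38 and 60 → -21
job_id=14: runtime_s >= 1605 or cpu between 38 and 60 → 145
job_id=15: runtime_s >= 1605 or cpu between 38 and 60 → -25
job_id=16: runtime_s >= 1605 or cpu between 38 and 60 → 18

261, 1250, 137, 102, 110, 112, 310, -36, -37, 185, -21, 145, -25, 18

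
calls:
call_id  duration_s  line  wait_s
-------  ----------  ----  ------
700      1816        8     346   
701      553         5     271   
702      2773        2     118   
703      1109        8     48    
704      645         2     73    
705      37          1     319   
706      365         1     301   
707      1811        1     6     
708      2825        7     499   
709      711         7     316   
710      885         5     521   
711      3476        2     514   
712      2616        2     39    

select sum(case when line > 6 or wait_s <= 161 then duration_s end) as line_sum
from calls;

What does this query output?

call_id=700: ✓ → 1816
call_id=701: ✗
call_id=702: ✓ → 2773
call_id=703: ✓ → 1109
call_id=704: ✓ → 645
call_id=705: ✗
call_id=706: ✗
call_id=707: ✓ → 1811
call_id=708: ✓ → 2825
call_id=709: ✓ → 711
call_id=710: ✗
call_id=711: ✗
call_id=712: ✓ → 2616
line_sum = 1816 + 2773 + 1109 + 645 + 1811 + 2825 + 711 + 2616 = 14306

14306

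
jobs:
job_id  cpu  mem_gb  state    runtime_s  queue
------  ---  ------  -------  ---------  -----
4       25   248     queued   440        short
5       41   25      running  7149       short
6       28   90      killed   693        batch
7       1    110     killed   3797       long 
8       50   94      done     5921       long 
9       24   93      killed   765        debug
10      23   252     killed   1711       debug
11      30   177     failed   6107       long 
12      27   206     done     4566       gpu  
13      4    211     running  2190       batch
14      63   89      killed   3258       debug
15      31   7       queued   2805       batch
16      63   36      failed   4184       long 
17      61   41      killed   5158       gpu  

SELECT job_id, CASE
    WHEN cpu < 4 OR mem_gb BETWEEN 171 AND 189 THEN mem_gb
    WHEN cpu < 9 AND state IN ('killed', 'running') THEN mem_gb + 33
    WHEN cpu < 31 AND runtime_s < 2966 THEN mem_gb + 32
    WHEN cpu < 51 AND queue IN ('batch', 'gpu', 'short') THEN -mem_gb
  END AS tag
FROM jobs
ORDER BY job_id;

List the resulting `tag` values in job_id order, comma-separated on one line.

280, -25, 122, 110, NULL, 125, 284, 177, -206, 244, NULL, -7, NULL, NULL

job_id=4: cpu < 31 AND runtime_s < 2966 → 280
job_id=5: cpu < 51 AND queue IN ('batch', 'gpu', 'short') → -25
job_id=6: cpu < 31 AND runtime_s < 2966 → 122
job_id=7: cpu < 4 OR mem_gb BETWEEN 171 AND 189 → 110
job_id=8: (no match → NULL) → NULL
job_id=9: cpu < 31 AND runtime_s < 2966 → 125
job_id=10: cpu < 31 AND runtime_s < 2966 → 284
job_id=11: cpu < 4 OR mem_gb BETWEEN 171 AND 189 → 177
job_id=12: cpu < 51 AND queue IN ('batch', 'gpu', 'short') → -206
job_id=13: cpu < 9 AND state IN ('killed', 'running') → 244
job_id=14: (no match → NULL) → NULL
job_id=15: cpu < 51 AND queue IN ('batch', 'gpu', 'short') → -7
job_id=16: (no match → NULL) → NULL
job_id=17: (no match → NULL) → NULL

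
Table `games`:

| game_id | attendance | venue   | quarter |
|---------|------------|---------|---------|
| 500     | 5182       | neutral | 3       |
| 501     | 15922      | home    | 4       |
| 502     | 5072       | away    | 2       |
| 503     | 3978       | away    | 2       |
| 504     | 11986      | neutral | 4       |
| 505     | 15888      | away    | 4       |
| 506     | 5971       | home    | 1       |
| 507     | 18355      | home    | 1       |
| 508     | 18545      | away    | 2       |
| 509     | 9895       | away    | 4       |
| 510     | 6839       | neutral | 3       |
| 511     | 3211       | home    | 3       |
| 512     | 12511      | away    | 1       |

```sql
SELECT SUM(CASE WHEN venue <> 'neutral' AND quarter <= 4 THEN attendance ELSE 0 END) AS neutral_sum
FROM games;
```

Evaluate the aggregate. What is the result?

109348

game_id=500: ✗
game_id=501: ✓ → 15922
game_id=502: ✓ → 5072
game_id=503: ✓ → 3978
game_id=504: ✗
game_id=505: ✓ → 15888
game_id=506: ✓ → 5971
game_id=507: ✓ → 18355
game_id=508: ✓ → 18545
game_id=509: ✓ → 9895
game_id=510: ✗
game_id=511: ✓ → 3211
game_id=512: ✓ → 12511
neutral_sum = 15922 + 5072 + 3978 + 15888 + 5971 + 18355 + 18545 + 9895 + 3211 + 12511 = 109348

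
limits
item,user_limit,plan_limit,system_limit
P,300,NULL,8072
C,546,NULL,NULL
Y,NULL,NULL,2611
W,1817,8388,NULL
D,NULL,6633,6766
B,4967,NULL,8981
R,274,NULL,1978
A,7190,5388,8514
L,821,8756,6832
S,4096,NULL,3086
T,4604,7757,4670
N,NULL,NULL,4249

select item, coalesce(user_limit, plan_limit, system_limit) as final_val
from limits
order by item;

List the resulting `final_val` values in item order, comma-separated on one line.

item=A: user_limit=7190 → 7190
item=B: user_limit=4967 → 4967
item=C: user_limit=546 → 546
item=D: user_limit=NULL, plan_limit=6633 → 6633
item=L: user_limit=821 → 821
item=N: user_limit=NULL, plan_limit=NULL, system_limit=4249 → 4249
item=P: user_limit=300 → 300
item=R: user_limit=274 → 274
item=S: user_limit=4096 → 4096
item=T: user_limit=4604 → 4604
item=W: user_limit=1817 → 1817
item=Y: user_limit=NULL, plan_limit=NULL, system_limit=2611 → 2611

7190, 4967, 546, 6633, 821, 4249, 300, 274, 4096, 4604, 1817, 2611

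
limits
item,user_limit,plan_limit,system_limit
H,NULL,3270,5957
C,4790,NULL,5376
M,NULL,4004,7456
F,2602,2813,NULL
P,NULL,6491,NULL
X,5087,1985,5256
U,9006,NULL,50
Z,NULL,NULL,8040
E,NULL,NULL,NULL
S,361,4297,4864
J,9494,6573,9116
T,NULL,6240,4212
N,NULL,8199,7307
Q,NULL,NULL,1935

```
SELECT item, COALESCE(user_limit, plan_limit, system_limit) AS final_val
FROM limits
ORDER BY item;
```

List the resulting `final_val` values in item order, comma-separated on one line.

item=C: user_limit=4790 → 4790
item=E: user_limit=NULL, plan_limit=NULL, system_limit=NULL (all NULL) → NULL
item=F: user_limit=2602 → 2602
item=H: user_limit=NULL, plan_limit=3270 → 3270
item=J: user_limit=9494 → 9494
item=M: user_limit=NULL, plan_limit=4004 → 4004
item=N: user_limit=NULL, plan_limit=8199 → 8199
item=P: user_limit=NULL, plan_limit=6491 → 6491
item=Q: user_limit=NULL, plan_limit=NULL, system_limit=1935 → 1935
item=S: user_limit=361 → 361
item=T: user_limit=NULL, plan_limit=6240 → 6240
item=U: user_limit=9006 → 9006
item=X: user_limit=5087 → 5087
item=Z: user_limit=NULL, plan_limit=NULL, system_limit=8040 → 8040

4790, NULL, 2602, 3270, 9494, 4004, 8199, 6491, 1935, 361, 6240, 9006, 5087, 8040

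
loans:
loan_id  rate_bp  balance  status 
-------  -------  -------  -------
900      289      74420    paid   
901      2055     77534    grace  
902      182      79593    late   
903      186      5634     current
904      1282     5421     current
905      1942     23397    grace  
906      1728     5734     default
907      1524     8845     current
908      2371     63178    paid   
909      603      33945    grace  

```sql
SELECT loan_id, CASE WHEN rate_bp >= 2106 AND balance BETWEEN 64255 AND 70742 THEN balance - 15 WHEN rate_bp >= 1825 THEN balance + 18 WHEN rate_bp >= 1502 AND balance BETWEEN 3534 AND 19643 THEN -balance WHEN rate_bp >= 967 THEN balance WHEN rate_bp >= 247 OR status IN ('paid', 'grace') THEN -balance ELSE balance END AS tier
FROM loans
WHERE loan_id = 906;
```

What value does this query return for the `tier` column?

-5734

loan_id = 906: rate_bp=1728, balance=5734, status=default.
rate_bp >= 2106 AND balance BETWEEN 64255 AND 70742 → false
rate_bp >= 1825 → false
rate_bp >= 1502 AND balance BETWEEN 3534 AND 19643 → true → -5734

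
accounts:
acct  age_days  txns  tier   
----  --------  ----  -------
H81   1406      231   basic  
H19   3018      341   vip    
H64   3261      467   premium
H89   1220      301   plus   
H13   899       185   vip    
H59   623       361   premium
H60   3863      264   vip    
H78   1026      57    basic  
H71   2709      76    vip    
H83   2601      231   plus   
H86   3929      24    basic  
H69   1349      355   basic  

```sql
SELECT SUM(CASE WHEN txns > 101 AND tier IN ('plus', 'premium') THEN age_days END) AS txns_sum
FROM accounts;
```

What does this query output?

7705

acct=H81: ✗
acct=H19: ✗
acct=H64: ✓ → 3261
acct=H89: ✓ → 1220
acct=H13: ✗
acct=H59: ✓ → 623
acct=H60: ✗
acct=H78: ✗
acct=H71: ✗
acct=H83: ✓ → 2601
acct=H86: ✗
acct=H69: ✗
txns_sum = 3261 + 1220 + 623 + 2601 = 7705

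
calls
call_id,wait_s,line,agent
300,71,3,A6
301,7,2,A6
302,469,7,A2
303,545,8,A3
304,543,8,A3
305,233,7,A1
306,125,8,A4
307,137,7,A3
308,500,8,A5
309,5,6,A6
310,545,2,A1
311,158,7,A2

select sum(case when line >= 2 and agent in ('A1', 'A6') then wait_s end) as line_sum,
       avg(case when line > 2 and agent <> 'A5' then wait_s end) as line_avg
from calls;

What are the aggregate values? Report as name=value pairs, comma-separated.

line_sum=861, line_avg=254

[line_sum: line >= 2 and agent in ('A1', 'A6')]
call_id=300: ✓ → 71
call_id=301: ✓ → 7
call_id=302: ✗
call_id=303: ✗
call_id=304: ✗
call_id=305: ✓ → 233
call_id=306: ✗
call_id=307: ✗
call_id=308: ✗
call_id=309: ✓ → 5
call_id=310: ✓ → 545
call_id=311: ✗
line_sum = 71 + 7 + 233 + 5 + 545 = 861
—
[line_avg: line > 2 and agent <> 'A5']
call_id=300: ✓ → 71
call_id=301: ✗
call_id=302: ✓ → 469
call_id=303: ✓ → 545
call_id=304: ✓ → 543
call_id=305: ✓ → 233
call_id=306: ✓ → 125
call_id=307: ✓ → 137
call_id=308: ✗
call_id=309: ✓ → 5
call_id=310: ✗
call_id=311: ✓ → 158
line_avg = (71 + 469 + 545 + 543 + 233 + 125 + 137 + 5 + 158) / 9 = 254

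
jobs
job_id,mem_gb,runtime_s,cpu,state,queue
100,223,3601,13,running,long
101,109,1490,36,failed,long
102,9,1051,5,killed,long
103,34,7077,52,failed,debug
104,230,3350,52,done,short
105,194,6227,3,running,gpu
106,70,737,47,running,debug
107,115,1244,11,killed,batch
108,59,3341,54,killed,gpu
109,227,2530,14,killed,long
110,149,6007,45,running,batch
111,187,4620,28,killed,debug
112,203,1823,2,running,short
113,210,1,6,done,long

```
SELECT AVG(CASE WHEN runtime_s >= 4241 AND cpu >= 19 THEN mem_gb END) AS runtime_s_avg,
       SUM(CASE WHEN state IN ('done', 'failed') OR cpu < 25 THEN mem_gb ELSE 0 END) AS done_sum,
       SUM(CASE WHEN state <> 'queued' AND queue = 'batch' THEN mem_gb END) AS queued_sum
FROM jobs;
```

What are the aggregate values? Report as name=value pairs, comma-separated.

[runtime_s_avg: runtime_s >= 4241 AND cpu >= 19]
job_id=100: ✗
job_id=101: ✗
job_id=102: ✗
job_id=103: ✓ → 34
job_id=104: ✗
job_id=105: ✗
job_id=106: ✗
job_id=107: ✗
job_id=108: ✗
job_id=109: ✗
job_id=110: ✓ → 149
job_id=111: ✓ → 187
job_id=112: ✗
job_id=113: ✗
runtime_s_avg = (34 + 149 + 187) / 3 = 123.3333333333
—
[done_sum: state IN ('done', 'failed') OR cpu < 25]
job_id=100: ✓ → 223
job_id=101: ✓ → 109
job_id=102: ✓ → 9
job_id=103: ✓ → 34
job_id=104: ✓ → 230
job_id=105: ✓ → 194
job_id=106: ✗
job_id=107: ✓ → 115
job_id=108: ✗
job_id=109: ✓ → 227
job_id=110: ✗
job_id=111: ✗
job_id=112: ✓ → 203
job_id=113: ✓ → 210
done_sum = 223 + 109 + 9 + 34 + 230 + 194 + 115 + 227 + 203 + 210 = 1554
—
[queued_sum: state <> 'queued' AND queue = 'batch']
job_id=100: ✗
job_id=101: ✗
job_id=102: ✗
job_id=103: ✗
job_id=104: ✗
job_id=105: ✗
job_id=106: ✗
job_id=107: ✓ → 115
job_id=108: ✗
job_id=109: ✗
job_id=110: ✓ → 149
job_id=111: ✗
job_id=112: ✗
job_id=113: ✗
queued_sum = 115 + 149 = 264

runtime_s_avg=123.3333333333, done_sum=1554, queued_sum=264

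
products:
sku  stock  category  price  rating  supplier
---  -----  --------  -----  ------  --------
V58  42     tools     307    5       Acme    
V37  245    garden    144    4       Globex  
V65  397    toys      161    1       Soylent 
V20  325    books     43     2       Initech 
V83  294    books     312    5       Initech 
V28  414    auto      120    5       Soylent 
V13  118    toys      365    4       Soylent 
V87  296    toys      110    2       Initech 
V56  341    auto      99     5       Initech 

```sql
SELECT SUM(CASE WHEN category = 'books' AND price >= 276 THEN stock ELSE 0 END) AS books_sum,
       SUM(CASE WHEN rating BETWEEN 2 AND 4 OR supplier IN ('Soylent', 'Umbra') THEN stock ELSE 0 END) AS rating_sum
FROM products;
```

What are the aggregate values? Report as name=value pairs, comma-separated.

books_sum=294, rating_sum=1795

[books_sum: category = 'books' AND price >= 276]
sku=V58: ✗
sku=V37: ✗
sku=V65: ✗
sku=V20: ✗
sku=V83: ✓ → 294
sku=V28: ✗
sku=V13: ✗
sku=V87: ✗
sku=V56: ✗
books_sum = 294
—
[rating_sum: rating BETWEEN 2 AND 4 OR supplier IN ('Soylent', 'Umbra')]
sku=V58: ✗
sku=V37: ✓ → 245
sku=V65: ✓ → 397
sku=V20: ✓ → 325
sku=V83: ✗
sku=V28: ✓ → 414
sku=V13: ✓ → 118
sku=V87: ✓ → 296
sku=V56: ✗
rating_sum = 245 + 397 + 325 + 414 + 118 + 296 = 1795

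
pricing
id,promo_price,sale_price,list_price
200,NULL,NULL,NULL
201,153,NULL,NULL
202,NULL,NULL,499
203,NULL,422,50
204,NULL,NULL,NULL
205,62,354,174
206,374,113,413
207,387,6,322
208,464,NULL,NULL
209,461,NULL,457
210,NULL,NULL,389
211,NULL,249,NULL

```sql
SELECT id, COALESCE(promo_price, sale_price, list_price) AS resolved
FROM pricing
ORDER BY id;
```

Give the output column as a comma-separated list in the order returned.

NULL, 153, 499, 422, NULL, 62, 374, 387, 464, 461, 389, 249

id=200: promo_price=NULL, sale_price=NULL, list_price=NULL (all NULL) → NULL
id=201: promo_price=153 → 153
id=202: promo_price=NULL, sale_price=NULL, list_price=499 → 499
id=203: promo_price=NULL, sale_price=422 → 422
id=204: promo_price=NULL, sale_price=NULL, list_price=NULL (all NULL) → NULL
id=205: promo_price=62 → 62
id=206: promo_price=374 → 374
id=207: promo_price=387 → 387
id=208: promo_price=464 → 464
id=209: promo_price=461 → 461
id=210: promo_price=NULL, sale_price=NULL, list_price=389 → 389
id=211: promo_price=NULL, sale_price=249 → 249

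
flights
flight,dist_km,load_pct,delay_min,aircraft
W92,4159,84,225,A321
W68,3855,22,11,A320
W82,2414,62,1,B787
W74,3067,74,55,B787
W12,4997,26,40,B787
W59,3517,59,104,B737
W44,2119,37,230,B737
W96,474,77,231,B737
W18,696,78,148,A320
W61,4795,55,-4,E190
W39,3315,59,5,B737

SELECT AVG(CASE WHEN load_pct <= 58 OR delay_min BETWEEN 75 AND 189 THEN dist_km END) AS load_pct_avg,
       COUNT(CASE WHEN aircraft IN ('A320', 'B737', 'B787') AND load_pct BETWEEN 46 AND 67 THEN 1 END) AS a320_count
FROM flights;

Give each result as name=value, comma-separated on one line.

load_pct_avg=3329.8333333333, a320_count=3

[load_pct_avg: load_pct <= 58 OR delay_min BETWEEN 75 AND 189]
flight=W92: ✗
flight=W68: ✓ → 3855
flight=W82: ✗
flight=W74: ✗
flight=W12: ✓ → 4997
flight=W59: ✓ → 3517
flight=W44: ✓ → 2119
flight=W96: ✗
flight=W18: ✓ → 696
flight=W61: ✓ → 4795
flight=W39: ✗
load_pct_avg = (3855 + 4997 + 3517 + 2119 + 696 + 4795) / 6 = 3329.8333333333
—
[a320_count: aircraft IN ('A320', 'B737', 'B787') AND load_pct BETWEEN 46 AND 67]
flight=W92: ✗
flight=W68: ✗
flight=W82: ✓ → 1
flight=W74: ✗
flight=W12: ✗
flight=W59: ✓ → 1
flight=W44: ✗
flight=W96: ✗
flight=W18: ✗
flight=W61: ✗
flight=W39: ✓ → 1
a320_count = COUNT(1, 1, 1) = 3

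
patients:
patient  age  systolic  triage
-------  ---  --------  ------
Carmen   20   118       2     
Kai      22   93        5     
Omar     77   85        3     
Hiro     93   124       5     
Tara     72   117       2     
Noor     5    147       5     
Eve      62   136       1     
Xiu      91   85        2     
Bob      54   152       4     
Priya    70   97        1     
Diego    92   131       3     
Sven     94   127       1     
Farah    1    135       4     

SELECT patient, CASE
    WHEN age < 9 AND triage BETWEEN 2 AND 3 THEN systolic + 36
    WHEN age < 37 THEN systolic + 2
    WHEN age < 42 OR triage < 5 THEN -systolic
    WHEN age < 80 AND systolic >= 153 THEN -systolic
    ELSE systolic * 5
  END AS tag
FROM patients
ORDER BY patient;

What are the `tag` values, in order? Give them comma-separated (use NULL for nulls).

patient=Bob: age < 42 OR triage < 5 → -152
patient=Carmen: age < 37 → 120
patient=Diego: age < 42 OR triage < 5 → -131
patient=Eve: age < 42 OR triage < 5 → -136
patient=Farah: age < 37 → 137
patient=Hiro: ELSE → 620
patient=Kai: age < 37 → 95
patient=Noor: age < 37 → 149
patient=Omar: age < 42 OR triage < 5 → -85
patient=Priya: age < 42 OR triage < 5 → -97
patient=Sven: age < 42 OR triage < 5 → -127
patient=Tara: age < 42 OR triage < 5 → -117
patient=Xiu: age < 42 OR triage < 5 → -85

-152, 120, -131, -136, 137, 620, 95, 149, -85, -97, -127, -117, -85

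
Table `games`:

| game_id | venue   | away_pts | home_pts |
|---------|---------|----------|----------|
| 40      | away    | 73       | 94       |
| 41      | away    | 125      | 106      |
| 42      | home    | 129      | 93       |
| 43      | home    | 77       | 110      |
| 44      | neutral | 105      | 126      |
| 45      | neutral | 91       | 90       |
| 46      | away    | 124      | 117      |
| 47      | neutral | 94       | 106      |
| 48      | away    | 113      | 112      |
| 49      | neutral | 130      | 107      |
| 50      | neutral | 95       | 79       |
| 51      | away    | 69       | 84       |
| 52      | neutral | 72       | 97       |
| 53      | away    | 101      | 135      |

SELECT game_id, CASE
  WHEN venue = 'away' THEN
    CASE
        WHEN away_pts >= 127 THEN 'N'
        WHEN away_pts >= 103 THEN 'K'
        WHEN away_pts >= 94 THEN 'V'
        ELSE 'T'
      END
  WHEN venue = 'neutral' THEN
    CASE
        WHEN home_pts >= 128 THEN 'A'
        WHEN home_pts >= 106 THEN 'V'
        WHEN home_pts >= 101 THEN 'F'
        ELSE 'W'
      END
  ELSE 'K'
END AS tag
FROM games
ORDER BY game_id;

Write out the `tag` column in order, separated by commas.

game_id=40: venue='away' → inner[ELSE] → T
game_id=41: venue='away' → inner[away_pts >= 103] → K
game_id=42: venue='home' → outer ELSE → K
game_id=43: venue='home' → outer ELSE → K
game_id=44: venue='neutral' → inner[home_pts >= 106] → V
game_id=45: venue='neutral' → inner[ELSE] → W
game_id=46: venue='away' → inner[away_pts >= 103] → K
game_id=47: venue='neutral' → inner[home_pts >= 106] → V
game_id=48: venue='away' → inner[away_pts >= 103] → K
game_id=49: venue='neutral' → inner[home_pts >= 106] → V
game_id=50: venue='neutral' → inner[ELSE] → W
game_id=51: venue='away' → inner[ELSE] → T
game_id=52: venue='neutral' → inner[ELSE] → W
game_id=53: venue='away' → inner[away_pts >= 94] → V

T, K, K, K, V, W, K, V, K, V, W, T, W, V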